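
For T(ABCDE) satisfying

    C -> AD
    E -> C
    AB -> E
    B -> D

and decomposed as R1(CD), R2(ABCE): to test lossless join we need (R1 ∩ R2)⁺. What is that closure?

R1 ∩ R2 = {C}.
C → AD applies, adding AD
Closure: {ACD}.

ACD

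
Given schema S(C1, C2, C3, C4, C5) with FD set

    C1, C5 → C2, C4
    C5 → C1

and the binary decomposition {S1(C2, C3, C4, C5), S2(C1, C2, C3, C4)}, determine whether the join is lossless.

No

Common attributes: S1 ∩ S2 = {C2, C3, C4}.
No dependency enlarges {C2, C3, C4}, so (C2, C3, C4)⁺ = {C2, C3, C4}.
The closure contains neither all of S1 = {C2, C3, C4, C5} nor all of S2 = {C1, C2, C3, C4}, so the common attributes are not a superkey of either fragment. The join is lossy.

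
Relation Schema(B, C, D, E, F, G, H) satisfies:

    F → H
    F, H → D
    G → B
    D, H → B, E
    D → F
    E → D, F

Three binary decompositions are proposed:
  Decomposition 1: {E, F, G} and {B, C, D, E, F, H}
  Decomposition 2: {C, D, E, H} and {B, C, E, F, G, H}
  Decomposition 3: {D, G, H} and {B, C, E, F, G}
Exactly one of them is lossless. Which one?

Decomposition 1: common = {E, F}, closure = {B, D, E, F, H} → lossy.
Decomposition 2: common = {C, E, H}, closure = {B, C, D, E, F, H} → lossless.
Decomposition 3: common = {G}, closure = {B, G} → lossy.

Decomposition 2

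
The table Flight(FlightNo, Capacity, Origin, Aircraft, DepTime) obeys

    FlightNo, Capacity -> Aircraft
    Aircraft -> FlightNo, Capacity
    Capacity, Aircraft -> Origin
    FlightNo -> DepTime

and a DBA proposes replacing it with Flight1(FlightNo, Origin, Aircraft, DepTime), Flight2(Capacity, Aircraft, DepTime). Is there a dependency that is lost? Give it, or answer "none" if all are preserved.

Check FlightNo, Capacity → Aircraft: no single fragment contains all of {FlightNo, Capacity, Aircraft}, and the restricted closure of {FlightNo, Capacity} across the fragments never reaches {Aircraft}.
Aircraft → FlightNo, Capacity is preserved.
Capacity, Aircraft → Origin is preserved.
FlightNo → DepTime is preserved.

FlightNo, Capacity -> Aircraft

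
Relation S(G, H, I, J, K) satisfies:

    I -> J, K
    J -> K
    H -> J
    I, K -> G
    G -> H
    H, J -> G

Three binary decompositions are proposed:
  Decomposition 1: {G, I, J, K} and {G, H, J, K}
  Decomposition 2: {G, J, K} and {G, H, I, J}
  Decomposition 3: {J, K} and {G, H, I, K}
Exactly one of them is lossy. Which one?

Decomposition 3

Decomposition 1: common = {G, J, K}, closure = {G, H, J, K} → lossless.
Decomposition 2: common = {G, J}, closure = {G, H, J, K} → lossless.
Decomposition 3: common = {K}, closure = {K} → lossy.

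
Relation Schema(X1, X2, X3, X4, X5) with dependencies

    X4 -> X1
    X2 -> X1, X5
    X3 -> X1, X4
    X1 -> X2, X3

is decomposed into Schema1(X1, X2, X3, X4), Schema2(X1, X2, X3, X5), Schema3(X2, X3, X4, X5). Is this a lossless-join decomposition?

Yes

Chase test. Columns are X1, X2, X3, X4, X5; row i has aⱼ where attribute j ∈ Schemai, else bᵢⱼ.
Initial tableau (one row per fragment):
  row 1: a1 a2 a3 a4 b15
  row 2: a1 a2 a3 b24 a5
  row 3: b31 a2 a3 a4 a5
Rows 1 and 3 agree on X4; apply X4→X1 and equate their X1 entries.
Rows 1 and 2 agree on X2; apply X2→X1, X5 and equate their X1, X5 entries.
Rows 1 and 2 agree on X3; apply X3→X1, X4 and equate their X1, X4 entries.
Row 1 is now all distinguished symbols — the join is lossless.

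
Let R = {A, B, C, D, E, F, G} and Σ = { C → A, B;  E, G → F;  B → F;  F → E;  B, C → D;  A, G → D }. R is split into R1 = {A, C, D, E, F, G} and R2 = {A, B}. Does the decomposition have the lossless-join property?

No

Common attributes: R1 ∩ R2 = {A}.
No dependency enlarges {A}, so (A)⁺ = {A}.
The closure contains neither all of R1 = {A, C, D, E, F, G} nor all of R2 = {A, B}, so the common attributes are not a superkey of either fragment. The join is lossy.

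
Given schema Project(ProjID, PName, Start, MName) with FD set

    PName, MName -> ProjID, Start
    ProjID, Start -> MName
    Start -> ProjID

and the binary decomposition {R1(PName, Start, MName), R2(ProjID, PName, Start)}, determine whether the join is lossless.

Yes

Common attributes: R1 ∩ R2 = {PName, Start}.
Closure of {PName, Start}: Start → ProjID applies, adding ProjID; ProjID, Start → MName applies, adding MName. So (PName, Start)⁺ = {ProjID, PName, Start, MName}.
This closure contains every attribute of R1, so R1 ∩ R2 → R1. The join is lossless.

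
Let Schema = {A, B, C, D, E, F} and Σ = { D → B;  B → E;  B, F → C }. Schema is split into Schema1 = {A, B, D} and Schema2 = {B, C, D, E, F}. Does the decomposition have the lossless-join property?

No

Common attributes: Schema1 ∩ Schema2 = {B, D}.
Closure of {B, D}: B → E applies, adding E. So (B, D)⁺ = {B, D, E}.
The closure contains neither all of Schema1 = {A, B, D} nor all of Schema2 = {B, C, D, E, F}, so the common attributes are not a superkey of either fragment. The join is lossy.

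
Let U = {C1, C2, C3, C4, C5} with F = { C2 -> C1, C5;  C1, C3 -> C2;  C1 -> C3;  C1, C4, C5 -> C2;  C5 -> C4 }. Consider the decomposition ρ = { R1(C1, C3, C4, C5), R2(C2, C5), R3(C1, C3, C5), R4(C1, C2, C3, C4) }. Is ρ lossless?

Chase test. Columns are C1, C2, C3, C4, C5; row i has aⱼ where attribute j ∈ Ri, else bᵢⱼ.
Initial tableau (one row per fragment):
  row 1: a1 b12 a3 a4 a5
  row 2: b21 a2 b23 b24 a5
  row 3: a1 b32 a3 b34 a5
  row 4: a1 a2 a3 a4 b45
Rows 2 and 4 agree on C2; apply C2→C1, C5 and equate their C1, C5 entries.
Rows 1 and 3 agree on C1, C3; apply C1, C3→C2 and equate their C2 entries.
Rows 1 and 4 agree on C1, C3; apply C1, C3→C2 and equate their C2 entries.
Rows 1 and 2 agree on C1; apply C1→C3 and equate their C3 entries.
Rows 1 and 2 agree on C5; apply C5→C4 and equate their C4 entries.
Rows 1 and 3 agree on C5; apply C5→C4 and equate their C4 entries.
Row 1 is now all distinguished symbols — the join is lossless.

Yes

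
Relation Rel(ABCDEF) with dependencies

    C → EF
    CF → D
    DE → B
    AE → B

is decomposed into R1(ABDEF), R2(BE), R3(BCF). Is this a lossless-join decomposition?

No

Chase test. Columns are ABCDEF; row i has aⱼ where attribute j ∈ Ri, else bᵢⱼ.
Initial tableau (one row per fragment):
  row 1: a1 a2 b13 a4 a5 a6
  row 2: b21 a2 b23 b24 a5 b26
  row 3: b31 a2 a3 b34 b35 a6
No row becomes fully distinguished — the join is lossy.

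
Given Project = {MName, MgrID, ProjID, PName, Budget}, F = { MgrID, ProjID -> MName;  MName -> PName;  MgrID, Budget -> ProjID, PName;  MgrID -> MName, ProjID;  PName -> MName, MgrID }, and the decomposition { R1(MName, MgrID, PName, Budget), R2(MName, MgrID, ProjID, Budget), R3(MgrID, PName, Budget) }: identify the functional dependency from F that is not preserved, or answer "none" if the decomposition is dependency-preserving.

MgrID, ProjID → MName lies within R2.
MName → PName lies within R1.
MgrID, Budget → ProjID, PName: restricted closure across fragments reaches ProjID, PName.
MgrID → MName, ProjID lies within R2.
PName → MName, MgrID lies within R1.
Every dependency is enforceable on the fragments, so the decomposition is dependency-preserving.

none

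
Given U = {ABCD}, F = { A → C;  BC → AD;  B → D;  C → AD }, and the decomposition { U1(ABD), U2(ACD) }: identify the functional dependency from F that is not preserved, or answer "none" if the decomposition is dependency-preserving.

A → C lies within U2.
BC → AD: restricted closure across fragments reaches AD.
B → D lies within U1.
C → AD lies within U2.
Every dependency is enforceable on the fragments, so the decomposition is dependency-preserving.

none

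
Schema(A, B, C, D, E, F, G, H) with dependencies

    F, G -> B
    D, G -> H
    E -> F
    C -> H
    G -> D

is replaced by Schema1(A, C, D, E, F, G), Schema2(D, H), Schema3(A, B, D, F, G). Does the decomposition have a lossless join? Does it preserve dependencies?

Lossless test (chase): Rows 1 and 3 agree on F, G; apply F, G→B and equate their B entries. Rows 1 and 3 agree on D, G; apply D, G→H and equate their H entries. No row becomes fully distinguished — the join is lossy.
Dependency preservation: the restricted closure of {D, G} across the fragments never reaches {H}, so D, G → H cannot be enforced without a join — not preserved.

lossy and not dependency-preserving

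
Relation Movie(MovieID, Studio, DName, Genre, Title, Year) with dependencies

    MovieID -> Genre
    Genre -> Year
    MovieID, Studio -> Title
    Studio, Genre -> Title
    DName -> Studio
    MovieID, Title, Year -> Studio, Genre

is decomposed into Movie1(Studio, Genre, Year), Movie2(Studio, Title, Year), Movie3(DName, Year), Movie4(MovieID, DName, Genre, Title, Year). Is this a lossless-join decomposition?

No

Chase test. Columns are MovieID, Studio, DName, Genre, Title, Year; row i has aⱼ where attribute j ∈ Moviei, else bᵢⱼ.
Initial tableau (one row per fragment):
  row 1: b11 a2 b13 a4 b15 a6
  row 2: b21 a2 b23 b24 a5 a6
  row 3: b31 b32 a3 b34 b35 a6
  row 4: a1 b42 a3 a4 a5 a6
Rows 3 and 4 agree on DName; apply DName→Studio and equate their Studio entries.
No row becomes fully distinguished — the join is lossy.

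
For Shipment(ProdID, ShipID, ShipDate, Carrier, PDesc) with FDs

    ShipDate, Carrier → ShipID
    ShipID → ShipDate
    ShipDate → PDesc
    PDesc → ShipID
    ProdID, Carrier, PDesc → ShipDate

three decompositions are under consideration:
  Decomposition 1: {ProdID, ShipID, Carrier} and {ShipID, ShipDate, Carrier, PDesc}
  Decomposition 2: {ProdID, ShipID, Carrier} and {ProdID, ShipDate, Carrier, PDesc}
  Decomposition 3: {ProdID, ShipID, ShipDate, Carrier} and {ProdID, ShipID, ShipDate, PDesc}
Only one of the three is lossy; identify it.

Decomposition 2

Decomposition 1: common = {ShipID, Carrier}, closure = {ShipID, ShipDate, Carrier, PDesc} → lossless.
Decomposition 2: common = {ProdID, Carrier}, closure = {ProdID, Carrier} → lossy.
Decomposition 3: common = {ProdID, ShipID, ShipDate}, closure = {ProdID, ShipID, ShipDate, PDesc} → lossless.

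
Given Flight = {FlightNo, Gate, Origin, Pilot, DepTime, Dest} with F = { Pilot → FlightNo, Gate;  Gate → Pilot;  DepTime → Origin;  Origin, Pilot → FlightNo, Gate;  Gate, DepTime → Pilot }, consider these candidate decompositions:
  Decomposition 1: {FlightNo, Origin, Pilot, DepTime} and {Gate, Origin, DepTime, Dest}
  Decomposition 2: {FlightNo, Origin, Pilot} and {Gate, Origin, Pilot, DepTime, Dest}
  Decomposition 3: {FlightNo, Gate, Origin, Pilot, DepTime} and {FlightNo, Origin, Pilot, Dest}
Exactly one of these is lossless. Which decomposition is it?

Decomposition 2

Decomposition 1: common = {Origin, DepTime}, closure = {Origin, DepTime} → lossy.
Decomposition 2: common = {Origin, Pilot}, closure = {FlightNo, Gate, Origin, Pilot} → lossless.
Decomposition 3: common = {FlightNo, Origin, Pilot}, closure = {FlightNo, Gate, Origin, Pilot} → lossy.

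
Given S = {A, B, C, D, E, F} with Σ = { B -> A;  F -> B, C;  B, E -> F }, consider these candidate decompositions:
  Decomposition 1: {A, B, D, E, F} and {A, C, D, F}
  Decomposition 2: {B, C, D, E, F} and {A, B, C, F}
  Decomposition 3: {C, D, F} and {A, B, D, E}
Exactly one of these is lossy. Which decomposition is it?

Decomposition 3

Decomposition 1: common = {A, D, F}, closure = {A, B, C, D, F} → lossless.
Decomposition 2: common = {B, C, F}, closure = {A, B, C, F} → lossless.
Decomposition 3: common = {D}, closure = {D} → lossy.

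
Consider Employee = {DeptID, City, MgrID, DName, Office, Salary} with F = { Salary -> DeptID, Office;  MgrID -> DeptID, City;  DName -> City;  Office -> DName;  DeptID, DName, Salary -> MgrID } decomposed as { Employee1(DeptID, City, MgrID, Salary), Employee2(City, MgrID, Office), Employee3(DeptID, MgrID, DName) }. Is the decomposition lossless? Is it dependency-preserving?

lossy and not dependency-preserving

Lossless test (chase): Rows 1 and 2 agree on MgrID; apply MgrID→DeptID, City and equate their DeptID, City entries. Rows 1 and 3 agree on MgrID; apply MgrID→DeptID, City and equate their DeptID, City entries. No row becomes fully distinguished — the join is lossy.
Dependency preservation: the restricted closure of {Salary} across the fragments never reaches {DeptID, Office}, so Salary → DeptID, Office cannot be enforced without a join — not preserved.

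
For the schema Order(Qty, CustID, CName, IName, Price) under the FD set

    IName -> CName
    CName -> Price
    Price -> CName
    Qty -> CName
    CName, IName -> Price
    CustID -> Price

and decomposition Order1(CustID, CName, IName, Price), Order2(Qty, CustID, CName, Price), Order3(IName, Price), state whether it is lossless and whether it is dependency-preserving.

lossy but dependency-preserving

Lossless test (chase): Rows 1 and 3 agree on IName; apply IName→CName and equate their CName entries. No row becomes fully distinguished — the join is lossy.
Dependency preservation: every FD's attributes lie within a single fragment, so each can be enforced locally — preserved.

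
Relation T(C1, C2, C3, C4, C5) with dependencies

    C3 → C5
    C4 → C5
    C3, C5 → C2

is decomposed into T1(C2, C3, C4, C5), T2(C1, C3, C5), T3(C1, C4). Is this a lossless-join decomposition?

No

Chase test. Columns are C1, C2, C3, C4, C5; row i has aⱼ where attribute j ∈ Ti, else bᵢⱼ.
Initial tableau (one row per fragment):
  row 1: b11 a2 a3 a4 a5
  row 2: a1 b22 a3 b24 a5
  row 3: a1 b32 b33 a4 b35
Rows 1 and 3 agree on C4; apply C4→C5 and equate their C5 entries.
Rows 1 and 2 agree on C3, C5; apply C3, C5→C2 and equate their C2 entries.
No row becomes fully distinguished — the join is lossy.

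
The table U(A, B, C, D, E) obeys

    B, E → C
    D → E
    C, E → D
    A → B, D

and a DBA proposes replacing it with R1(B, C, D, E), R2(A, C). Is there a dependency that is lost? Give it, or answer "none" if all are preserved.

A → B, D

Check A → B, D: no single fragment contains all of {A, B, D}, and the restricted closure of {A} across the fragments never reaches {B, D}.
B, E → C is preserved.
D → E is preserved.
C, E → D is preserved.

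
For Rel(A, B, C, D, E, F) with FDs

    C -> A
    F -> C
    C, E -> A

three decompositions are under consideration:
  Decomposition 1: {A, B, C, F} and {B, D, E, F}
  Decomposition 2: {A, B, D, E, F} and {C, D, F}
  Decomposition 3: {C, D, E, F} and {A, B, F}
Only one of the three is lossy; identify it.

Decomposition 1: common = {B, F}, closure = {A, B, C, F} → lossless.
Decomposition 2: common = {D, F}, closure = {A, C, D, F} → lossless.
Decomposition 3: common = {F}, closure = {A, C, F} → lossy.

Decomposition 3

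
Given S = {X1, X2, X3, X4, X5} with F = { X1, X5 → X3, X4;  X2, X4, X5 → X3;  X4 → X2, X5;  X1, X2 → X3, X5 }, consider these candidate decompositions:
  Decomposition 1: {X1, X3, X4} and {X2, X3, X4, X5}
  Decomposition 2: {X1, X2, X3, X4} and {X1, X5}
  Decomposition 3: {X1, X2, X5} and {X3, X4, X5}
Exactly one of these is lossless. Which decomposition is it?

Decomposition 1

Decomposition 1: common = {X3, X4}, closure = {X2, X3, X4, X5} → lossless.
Decomposition 2: common = {X1}, closure = {X1} → lossy.
Decomposition 3: common = {X5}, closure = {X5} → lossy.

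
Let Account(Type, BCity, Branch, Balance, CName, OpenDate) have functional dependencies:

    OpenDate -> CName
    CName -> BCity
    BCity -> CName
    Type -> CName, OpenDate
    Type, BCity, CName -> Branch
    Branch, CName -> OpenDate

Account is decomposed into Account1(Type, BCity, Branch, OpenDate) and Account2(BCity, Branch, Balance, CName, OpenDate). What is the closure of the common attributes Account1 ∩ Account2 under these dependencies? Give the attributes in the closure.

Account1 ∩ Account2 = {BCity, Branch, OpenDate}.
OpenDate → CName applies, adding CName
Closure: {BCity, Branch, CName, OpenDate}.

BCity, Branch, CName, OpenDate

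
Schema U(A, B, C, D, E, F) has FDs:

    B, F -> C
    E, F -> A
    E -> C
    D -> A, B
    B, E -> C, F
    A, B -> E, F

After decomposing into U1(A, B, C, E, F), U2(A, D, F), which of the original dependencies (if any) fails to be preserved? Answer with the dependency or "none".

Check D → A, B: no single fragment contains all of {A, B, D}, and the restricted closure of {D} across the fragments never reaches {A, B}.
B, F → C is preserved.
E, F → A is preserved.
E → C is preserved.
B, E → C, F is preserved.
A, B → E, F is preserved.

D -> A, B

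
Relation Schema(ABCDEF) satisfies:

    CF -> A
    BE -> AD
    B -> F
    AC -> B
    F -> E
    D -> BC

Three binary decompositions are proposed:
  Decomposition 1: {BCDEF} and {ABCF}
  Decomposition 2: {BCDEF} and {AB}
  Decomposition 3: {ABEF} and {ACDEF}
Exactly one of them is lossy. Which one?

Decomposition 1: common = {BCF}, closure = {ABCDEF} → lossless.
Decomposition 2: common = {B}, closure = {ABCDEF} → lossless.
Decomposition 3: common = {AEF}, closure = {AEF} → lossy.

Decomposition 3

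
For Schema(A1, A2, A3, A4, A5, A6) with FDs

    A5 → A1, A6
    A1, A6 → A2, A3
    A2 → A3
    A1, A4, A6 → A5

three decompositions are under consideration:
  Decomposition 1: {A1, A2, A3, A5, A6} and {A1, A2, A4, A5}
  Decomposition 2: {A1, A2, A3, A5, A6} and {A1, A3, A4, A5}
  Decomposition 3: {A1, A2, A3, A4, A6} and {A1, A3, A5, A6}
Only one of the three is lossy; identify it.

Decomposition 1: common = {A1, A2, A5}, closure = {A1, A2, A3, A5, A6} → lossless.
Decomposition 2: common = {A1, A3, A5}, closure = {A1, A2, A3, A5, A6} → lossless.
Decomposition 3: common = {A1, A3, A6}, closure = {A1, A2, A3, A6} → lossy.

Decomposition 3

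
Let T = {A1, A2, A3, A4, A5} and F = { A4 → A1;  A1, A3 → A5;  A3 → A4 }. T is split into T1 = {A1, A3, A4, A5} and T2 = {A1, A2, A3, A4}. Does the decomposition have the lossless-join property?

Common attributes: T1 ∩ T2 = {A1, A3, A4}.
Closure of {A1, A3, A4}: A1, A3 → A5 applies, adding A5. So (A1, A3, A4)⁺ = {A1, A3, A4, A5}.
This closure contains every attribute of T1, so T1 ∩ T2 → T1. The join is lossless.

Yes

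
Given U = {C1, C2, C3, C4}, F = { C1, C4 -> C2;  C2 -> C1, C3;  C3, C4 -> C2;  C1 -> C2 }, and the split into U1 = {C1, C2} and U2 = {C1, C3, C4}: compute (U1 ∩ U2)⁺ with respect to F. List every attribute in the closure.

U1 ∩ U2 = {C1}.
C1 → C2 applies, adding C2
C2 → C1, C3 applies, adding C3
Closure: {C1, C2, C3}.

C1, C2, C3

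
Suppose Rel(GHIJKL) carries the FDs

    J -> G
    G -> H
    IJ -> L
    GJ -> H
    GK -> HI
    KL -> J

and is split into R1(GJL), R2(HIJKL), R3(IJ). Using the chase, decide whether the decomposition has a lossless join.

Chase test. Columns are GHIJKL; row i has aⱼ where attribute j ∈ Ri, else bᵢⱼ.
Initial tableau (one row per fragment):
  row 1: a1 b12 b13 a4 b15 a6
  row 2: b21 a2 a3 a4 a5 a6
  row 3: b31 b32 a3 a4 b35 b36
Rows 1 and 2 agree on J; apply J→G and equate their G entries.
Rows 1 and 3 agree on J; apply J→G and equate their G entries.
Rows 1 and 2 agree on G; apply G→H and equate their H entries.
Rows 1 and 3 agree on G; apply G→H and equate their H entries.
Rows 2 and 3 agree on IJ; apply IJ→L and equate their L entries.
Row 2 is now all distinguished symbols — the join is lossless.

Yes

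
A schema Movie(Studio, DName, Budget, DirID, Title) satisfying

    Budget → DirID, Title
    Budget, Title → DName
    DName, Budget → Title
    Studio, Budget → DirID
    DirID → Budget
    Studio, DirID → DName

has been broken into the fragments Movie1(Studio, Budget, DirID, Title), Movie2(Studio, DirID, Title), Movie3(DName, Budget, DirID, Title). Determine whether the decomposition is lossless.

Chase test. Columns are Studio, DName, Budget, DirID, Title; row i has aⱼ where attribute j ∈ Moviei, else bᵢⱼ.
Initial tableau (one row per fragment):
  row 1: a1 b12 a3 a4 a5
  row 2: a1 b22 b23 a4 a5
  row 3: b31 a2 a3 a4 a5
Rows 1 and 3 agree on Budget, Title; apply Budget, Title→DName and equate their DName entries.
Rows 1 and 2 agree on DirID; apply DirID→Budget and equate their Budget entries.
Rows 1 and 2 agree on Studio, DirID; apply Studio, DirID→DName and equate their DName entries.
Row 1 is now all distinguished symbols — the join is lossless.

Yes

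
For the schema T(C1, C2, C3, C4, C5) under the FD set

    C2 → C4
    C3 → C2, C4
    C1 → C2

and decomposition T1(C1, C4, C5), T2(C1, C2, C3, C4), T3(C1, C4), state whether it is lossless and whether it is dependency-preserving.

lossy but dependency-preserving

Lossless test (chase): Rows 1 and 2 agree on C1; apply C1→C2 and equate their C2 entries. Rows 1 and 3 agree on C1; apply C1→C2 and equate their C2 entries. No row becomes fully distinguished — the join is lossy.
Dependency preservation: every FD's attributes lie within a single fragment, so each can be enforced locally — preserved.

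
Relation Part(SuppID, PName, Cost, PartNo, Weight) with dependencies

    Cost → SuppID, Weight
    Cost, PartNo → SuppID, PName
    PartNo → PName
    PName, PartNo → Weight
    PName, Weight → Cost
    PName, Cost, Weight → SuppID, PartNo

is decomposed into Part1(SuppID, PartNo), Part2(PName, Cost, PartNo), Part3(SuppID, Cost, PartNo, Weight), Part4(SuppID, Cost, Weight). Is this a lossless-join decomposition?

Yes

Chase test. Columns are SuppID, PName, Cost, PartNo, Weight; row i has aⱼ where attribute j ∈ Parti, else bᵢⱼ.
Initial tableau (one row per fragment):
  row 1: a1 b12 b13 a4 b15
  row 2: b21 a2 a3 a4 b25
  row 3: a1 b32 a3 a4 a5
  row 4: a1 b42 a3 b44 a5
Rows 2 and 3 agree on Cost; apply Cost→SuppID, Weight and equate their SuppID, Weight entries.
Rows 2 and 3 agree on Cost, PartNo; apply Cost, PartNo→SuppID, PName and equate their SuppID, PName entries.
Rows 1 and 2 agree on PartNo; apply PartNo→PName and equate their PName entries.
Rows 1 and 2 agree on PName, PartNo; apply PName, PartNo→Weight and equate their Weight entries.
Rows 1 and 2 agree on PName, Weight; apply PName, Weight→Cost and equate their Cost entries.
Row 1 is now all distinguished symbols — the join is lossless.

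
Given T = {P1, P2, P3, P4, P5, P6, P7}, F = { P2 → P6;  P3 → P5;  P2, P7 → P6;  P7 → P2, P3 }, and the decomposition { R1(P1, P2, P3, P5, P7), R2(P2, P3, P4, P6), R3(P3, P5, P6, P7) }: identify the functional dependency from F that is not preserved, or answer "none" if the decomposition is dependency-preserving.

none

P2 → P6 lies within R2.
P3 → P5 lies within R1.
P2, P7 → P6: restricted closure across fragments reaches P6.
P7 → P2, P3 lies within R1.
Every dependency is enforceable on the fragments, so the decomposition is dependency-preserving.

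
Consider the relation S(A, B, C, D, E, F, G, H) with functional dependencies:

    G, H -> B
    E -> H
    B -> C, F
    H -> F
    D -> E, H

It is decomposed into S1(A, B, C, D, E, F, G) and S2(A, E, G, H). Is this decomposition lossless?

Yes

Common attributes: S1 ∩ S2 = {A, E, G}.
Closure of {A, E, G}: E → H applies, adding H; H → F applies, adding F; G, H → B applies, adding B; B → C, F applies, adding C. So (A, E, G)⁺ = {A, B, C, E, F, G, H}.
This closure contains every attribute of S2, so S1 ∩ S2 → S2. The join is lossless.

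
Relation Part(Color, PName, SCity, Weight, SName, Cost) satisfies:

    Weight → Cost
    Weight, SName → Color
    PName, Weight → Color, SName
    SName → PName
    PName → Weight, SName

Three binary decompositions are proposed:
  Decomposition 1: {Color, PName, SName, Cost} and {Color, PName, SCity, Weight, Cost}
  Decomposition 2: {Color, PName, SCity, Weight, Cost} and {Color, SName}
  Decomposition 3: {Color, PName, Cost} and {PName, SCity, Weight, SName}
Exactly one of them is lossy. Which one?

Decomposition 2

Decomposition 1: common = {Color, PName, Cost}, closure = {Color, PName, Weight, SName, Cost} → lossless.
Decomposition 2: common = {Color}, closure = {Color} → lossy.
Decomposition 3: common = {PName}, closure = {Color, PName, Weight, SName, Cost} → lossless.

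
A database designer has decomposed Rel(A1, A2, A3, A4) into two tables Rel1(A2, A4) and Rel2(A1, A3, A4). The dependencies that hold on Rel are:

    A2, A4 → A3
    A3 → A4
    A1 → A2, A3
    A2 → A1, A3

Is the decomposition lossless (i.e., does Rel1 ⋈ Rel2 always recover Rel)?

Common attributes: Rel1 ∩ Rel2 = {A4}.
No dependency enlarges {A4}, so (A4)⁺ = {A4}.
The closure contains neither all of Rel1 = {A2, A4} nor all of Rel2 = {A1, A3, A4}, so the common attributes are not a superkey of either fragment. The join is lossy.

No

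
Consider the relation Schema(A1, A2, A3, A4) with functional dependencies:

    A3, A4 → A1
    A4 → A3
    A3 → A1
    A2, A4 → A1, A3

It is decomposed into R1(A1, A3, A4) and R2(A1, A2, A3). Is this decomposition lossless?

No

Common attributes: R1 ∩ R2 = {A1, A3}.
No dependency enlarges {A1, A3}, so (A1, A3)⁺ = {A1, A3}.
The closure contains neither all of R1 = {A1, A3, A4} nor all of R2 = {A1, A2, A3}, so the common attributes are not a superkey of either fragment. The join is lossy.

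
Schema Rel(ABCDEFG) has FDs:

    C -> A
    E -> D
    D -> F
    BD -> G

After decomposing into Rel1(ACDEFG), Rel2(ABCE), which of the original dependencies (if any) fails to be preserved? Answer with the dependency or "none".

Check BD → G: no single fragment contains all of {BDG}, and the restricted closure of {BD} across the fragments never reaches {G}.
C → A is preserved.
E → D is preserved.
D → F is preserved.

BD -> G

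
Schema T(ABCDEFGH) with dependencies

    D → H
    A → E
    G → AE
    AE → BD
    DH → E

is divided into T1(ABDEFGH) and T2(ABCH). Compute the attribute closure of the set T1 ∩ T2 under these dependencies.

T1 ∩ T2 = {ABH}.
A → E applies, adding E
AE → BD applies, adding D
Closure: {ABDEH}.

ABDEH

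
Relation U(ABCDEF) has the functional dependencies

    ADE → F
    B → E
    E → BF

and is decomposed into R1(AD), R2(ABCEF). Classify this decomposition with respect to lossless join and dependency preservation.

Lossless test: (A)⁺ = {A}, which is a superkey of neither fragment — lossy.
Dependency preservation: ADE → F is not contained in any single fragment, but the restricted closure of its left-hand side across the fragments still reaches the right-hand side; the remaining FDs each lie inside some fragment. All dependencies are preserved.

lossy but dependency-preserving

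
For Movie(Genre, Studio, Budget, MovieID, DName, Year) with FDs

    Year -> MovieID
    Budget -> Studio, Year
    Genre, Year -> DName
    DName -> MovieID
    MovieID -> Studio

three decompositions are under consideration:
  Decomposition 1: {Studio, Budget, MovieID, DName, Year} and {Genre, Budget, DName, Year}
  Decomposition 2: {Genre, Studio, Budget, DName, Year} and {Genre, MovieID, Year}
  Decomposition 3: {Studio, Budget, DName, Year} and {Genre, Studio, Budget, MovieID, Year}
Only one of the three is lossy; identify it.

Decomposition 1: common = {Budget, DName, Year}, closure = {Studio, Budget, MovieID, DName, Year} → lossless.
Decomposition 2: common = {Genre, Year}, closure = {Genre, Studio, MovieID, DName, Year} → lossless.
Decomposition 3: common = {Studio, Budget, Year}, closure = {Studio, Budget, MovieID, Year} → lossy.

Decomposition 3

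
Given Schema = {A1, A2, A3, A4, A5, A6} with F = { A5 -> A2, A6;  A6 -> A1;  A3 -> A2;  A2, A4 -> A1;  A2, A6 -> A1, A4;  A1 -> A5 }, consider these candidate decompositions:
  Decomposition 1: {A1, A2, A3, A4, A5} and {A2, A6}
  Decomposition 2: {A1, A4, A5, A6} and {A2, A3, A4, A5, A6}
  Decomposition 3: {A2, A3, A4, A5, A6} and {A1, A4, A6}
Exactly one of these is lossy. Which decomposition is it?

Decomposition 1: common = {A2}, closure = {A2} → lossy.
Decomposition 2: common = {A4, A5, A6}, closure = {A1, A2, A4, A5, A6} → lossless.
Decomposition 3: common = {A4, A6}, closure = {A1, A2, A4, A5, A6} → lossless.

Decomposition 1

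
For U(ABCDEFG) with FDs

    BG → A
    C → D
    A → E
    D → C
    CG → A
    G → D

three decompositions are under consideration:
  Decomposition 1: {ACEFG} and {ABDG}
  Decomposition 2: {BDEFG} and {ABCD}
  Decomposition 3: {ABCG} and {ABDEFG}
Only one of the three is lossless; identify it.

Decomposition 3

Decomposition 1: common = {AG}, closure = {ACDEG} → lossy.
Decomposition 2: common = {BD}, closure = {BCD} → lossy.
Decomposition 3: common = {ABG}, closure = {ABCDEG} → lossless.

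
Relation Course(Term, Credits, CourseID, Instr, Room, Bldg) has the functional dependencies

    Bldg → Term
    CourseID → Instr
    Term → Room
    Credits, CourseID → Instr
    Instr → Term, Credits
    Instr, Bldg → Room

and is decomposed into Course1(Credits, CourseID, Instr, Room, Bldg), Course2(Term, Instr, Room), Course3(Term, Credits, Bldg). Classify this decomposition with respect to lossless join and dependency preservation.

Lossless test (chase): Rows 1 and 3 agree on Bldg; apply Bldg→Term and equate their Term entries. Rows 1 and 3 agree on Term; apply Term→Room and equate their Room entries. Rows 1 and 2 agree on Instr; apply Instr→Term, Credits and equate their Term, Credits entries. Row 1 is now all distinguished symbols — the join is lossless.
Dependency preservation: Instr → Term, Credits is not contained in any single fragment, but the restricted closure of its left-hand side across the fragments still reaches the right-hand side; the remaining FDs each lie inside some fragment. All dependencies are preserved.

lossless and dependency-preserving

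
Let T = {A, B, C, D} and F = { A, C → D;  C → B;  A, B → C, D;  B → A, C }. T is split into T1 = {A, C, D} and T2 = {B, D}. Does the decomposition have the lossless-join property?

No

Common attributes: T1 ∩ T2 = {D}.
No dependency enlarges {D}, so (D)⁺ = {D}.
The closure contains neither all of T1 = {A, C, D} nor all of T2 = {B, D}, so the common attributes are not a superkey of either fragment. The join is lossy.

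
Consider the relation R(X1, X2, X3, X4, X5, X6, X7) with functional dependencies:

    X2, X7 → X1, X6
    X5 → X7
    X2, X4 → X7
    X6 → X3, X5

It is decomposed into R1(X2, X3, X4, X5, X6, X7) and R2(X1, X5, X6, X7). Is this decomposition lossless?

No

Common attributes: R1 ∩ R2 = {X5, X6, X7}.
Closure of {X5, X6, X7}: X6 → X3, X5 applies, adding X3. So (X5, X6, X7)⁺ = {X3, X5, X6, X7}.
The closure contains neither all of R1 = {X2, X3, X4, X5, X6, X7} nor all of R2 = {X1, X5, X6, X7}, so the common attributes are not a superkey of either fragment. The join is lossy.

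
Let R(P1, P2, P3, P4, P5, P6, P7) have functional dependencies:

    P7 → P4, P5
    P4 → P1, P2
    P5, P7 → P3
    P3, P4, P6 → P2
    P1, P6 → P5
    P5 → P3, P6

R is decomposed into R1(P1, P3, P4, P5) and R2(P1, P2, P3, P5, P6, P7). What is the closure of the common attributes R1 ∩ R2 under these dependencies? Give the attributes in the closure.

P1, P3, P5, P6

R1 ∩ R2 = {P1, P3, P5}.
P5 → P3, P6 applies, adding P6
Closure: {P1, P3, P5, P6}.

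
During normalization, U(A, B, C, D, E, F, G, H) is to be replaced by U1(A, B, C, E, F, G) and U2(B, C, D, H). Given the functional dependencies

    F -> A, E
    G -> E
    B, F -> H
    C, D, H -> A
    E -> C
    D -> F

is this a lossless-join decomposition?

No

Common attributes: U1 ∩ U2 = {B, C}.
No dependency enlarges {B, C}, so (B, C)⁺ = {B, C}.
The closure contains neither all of U1 = {A, B, C, E, F, G} nor all of U2 = {B, C, D, H}, so the common attributes are not a superkey of either fragment. The join is lossy.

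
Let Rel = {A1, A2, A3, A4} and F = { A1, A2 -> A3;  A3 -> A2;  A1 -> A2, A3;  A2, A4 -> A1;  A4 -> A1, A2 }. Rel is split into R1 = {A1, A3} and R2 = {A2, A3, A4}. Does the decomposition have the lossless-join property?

Common attributes: R1 ∩ R2 = {A3}.
Closure of {A3}: A3 → A2 applies, adding A2. So (A3)⁺ = {A2, A3}.
The closure contains neither all of R1 = {A1, A3} nor all of R2 = {A2, A3, A4}, so the common attributes are not a superkey of either fragment. The join is lossy.

No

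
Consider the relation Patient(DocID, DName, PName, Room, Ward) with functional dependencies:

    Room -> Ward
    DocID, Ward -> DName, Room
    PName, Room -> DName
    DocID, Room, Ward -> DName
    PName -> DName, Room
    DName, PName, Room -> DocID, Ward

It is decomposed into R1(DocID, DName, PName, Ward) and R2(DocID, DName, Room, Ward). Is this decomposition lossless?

Yes

Common attributes: R1 ∩ R2 = {DocID, DName, Ward}.
Closure of {DocID, DName, Ward}: DocID, Ward → DName, Room applies, adding Room. So (DocID, DName, Ward)⁺ = {DocID, DName, Room, Ward}.
This closure contains every attribute of R2, so R1 ∩ R2 → R2. The join is lossless.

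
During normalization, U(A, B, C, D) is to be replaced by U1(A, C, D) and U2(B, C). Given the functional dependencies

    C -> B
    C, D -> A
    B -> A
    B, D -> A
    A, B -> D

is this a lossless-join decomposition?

Yes

Common attributes: U1 ∩ U2 = {C}.
Closure of {C}: C → B applies, adding B; B → A applies, adding A; A, B → D applies, adding D. So (C)⁺ = {A, B, C, D}.
This closure contains every attribute of U1, so U1 ∩ U2 → U1. The join is lossless.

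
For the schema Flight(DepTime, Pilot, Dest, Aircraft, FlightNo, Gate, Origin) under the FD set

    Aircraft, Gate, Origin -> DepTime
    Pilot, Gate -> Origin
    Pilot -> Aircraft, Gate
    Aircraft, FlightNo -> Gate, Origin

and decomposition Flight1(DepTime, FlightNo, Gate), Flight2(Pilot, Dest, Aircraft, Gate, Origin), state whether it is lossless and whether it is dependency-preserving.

lossy and not dependency-preserving

Lossless test: (Gate)⁺ = {Gate}, which is a superkey of neither fragment — lossy.
Dependency preservation: the restricted closure of {Aircraft, Gate, Origin} across the fragments never reaches {DepTime}, so Aircraft, Gate, Origin → DepTime cannot be enforced without a join — not preserved.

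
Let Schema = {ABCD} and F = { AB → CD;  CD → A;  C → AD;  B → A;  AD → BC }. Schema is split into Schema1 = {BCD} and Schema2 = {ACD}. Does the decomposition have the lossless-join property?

Common attributes: Schema1 ∩ Schema2 = {CD}.
Closure of {CD}: CD → A applies, adding A; AD → BC applies, adding B. So (CD)⁺ = {ABCD}.
This closure contains every attribute of Schema1, so Schema1 ∩ Schema2 → Schema1. The join is lossless.

Yes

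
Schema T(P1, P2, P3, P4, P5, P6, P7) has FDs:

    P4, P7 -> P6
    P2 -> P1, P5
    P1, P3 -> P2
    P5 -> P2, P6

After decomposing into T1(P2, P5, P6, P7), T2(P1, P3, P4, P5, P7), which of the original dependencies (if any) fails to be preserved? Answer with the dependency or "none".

P4, P7 -> P6

Check P4, P7 → P6: no single fragment contains all of {P4, P6, P7}, and the restricted closure of {P4, P7} across the fragments never reaches {P6}.
P2 → P1, P5 is preserved.
P1, P3 → P2 is preserved.
P5 → P2, P6 is preserved.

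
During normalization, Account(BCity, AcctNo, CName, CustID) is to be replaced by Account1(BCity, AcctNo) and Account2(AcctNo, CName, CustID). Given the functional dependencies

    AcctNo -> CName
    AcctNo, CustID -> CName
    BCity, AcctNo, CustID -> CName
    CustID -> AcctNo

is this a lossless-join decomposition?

No

Common attributes: Account1 ∩ Account2 = {AcctNo}.
Closure of {AcctNo}: AcctNo → CName applies, adding CName. So (AcctNo)⁺ = {AcctNo, CName}.
The closure contains neither all of Account1 = {BCity, AcctNo} nor all of Account2 = {AcctNo, CName, CustID}, so the common attributes are not a superkey of either fragment. The join is lossy.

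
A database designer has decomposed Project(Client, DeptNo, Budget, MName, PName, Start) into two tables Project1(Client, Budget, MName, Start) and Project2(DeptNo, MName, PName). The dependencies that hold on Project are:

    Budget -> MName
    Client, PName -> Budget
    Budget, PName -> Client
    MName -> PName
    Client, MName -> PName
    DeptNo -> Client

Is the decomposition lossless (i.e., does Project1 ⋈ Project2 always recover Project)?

No

Common attributes: Project1 ∩ Project2 = {MName}.
Closure of {MName}: MName → PName applies, adding PName. So (MName)⁺ = {MName, PName}.
The closure contains neither all of Project1 = {Client, Budget, MName, Start} nor all of Project2 = {DeptNo, MName, PName}, so the common attributes are not a superkey of either fragment. The join is lossy.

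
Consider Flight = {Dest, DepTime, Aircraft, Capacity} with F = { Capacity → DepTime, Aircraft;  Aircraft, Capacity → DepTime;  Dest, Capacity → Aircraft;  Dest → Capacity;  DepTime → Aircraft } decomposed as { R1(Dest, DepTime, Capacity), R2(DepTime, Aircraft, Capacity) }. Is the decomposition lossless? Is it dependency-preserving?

Lossless test: (DepTime, Capacity)⁺ = {DepTime, Aircraft, Capacity}, which contains all of one fragment — lossless.
Dependency preservation: Dest, Capacity → Aircraft is not contained in any single fragment, but the restricted closure of its left-hand side across the fragments still reaches the right-hand side; the remaining FDs each lie inside some fragment. All dependencies are preserved.

lossless and dependency-preserving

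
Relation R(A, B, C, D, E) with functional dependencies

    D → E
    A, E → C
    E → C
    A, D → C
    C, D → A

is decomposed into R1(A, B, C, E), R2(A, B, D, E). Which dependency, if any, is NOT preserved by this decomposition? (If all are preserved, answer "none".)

none

D → E lies within R2.
A, E → C lies within R1.
E → C lies within R1.
A, D → C: restricted closure across fragments reaches C.
C, D → A: restricted closure across fragments reaches A.
Every dependency is enforceable on the fragments, so the decomposition is dependency-preserving.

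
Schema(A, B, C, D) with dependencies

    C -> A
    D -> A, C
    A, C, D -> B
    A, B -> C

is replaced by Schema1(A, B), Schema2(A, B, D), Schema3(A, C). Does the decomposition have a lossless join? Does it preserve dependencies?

Lossless test (chase): Rows 1 and 2 agree on A, B; apply A, B→C and equate their C entries. No row becomes fully distinguished — the join is lossy.
Dependency preservation: the restricted closure of {D} across the fragments never reaches {A, C}, so D → A, C cannot be enforced without a join — not preserved.

lossy and not dependency-preserving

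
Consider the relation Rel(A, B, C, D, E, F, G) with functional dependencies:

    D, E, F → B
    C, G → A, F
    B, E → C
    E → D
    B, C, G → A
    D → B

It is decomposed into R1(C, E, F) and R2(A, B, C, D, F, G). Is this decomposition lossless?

No

Common attributes: R1 ∩ R2 = {C, F}.
No dependency enlarges {C, F}, so (C, F)⁺ = {C, F}.
The closure contains neither all of R1 = {C, E, F} nor all of R2 = {A, B, C, D, F, G}, so the common attributes are not a superkey of either fragment. The join is lossy.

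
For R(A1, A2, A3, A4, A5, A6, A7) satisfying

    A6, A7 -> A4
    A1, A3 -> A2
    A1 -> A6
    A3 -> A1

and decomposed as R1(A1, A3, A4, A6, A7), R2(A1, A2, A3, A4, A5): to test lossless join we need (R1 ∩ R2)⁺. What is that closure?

R1 ∩ R2 = {A1, A3, A4}.
A1, A3 → A2 applies, adding A2
A1 → A6 applies, adding A6
Closure: {A1, A2, A3, A4, A6}.

A1, A2, A3, A4, A6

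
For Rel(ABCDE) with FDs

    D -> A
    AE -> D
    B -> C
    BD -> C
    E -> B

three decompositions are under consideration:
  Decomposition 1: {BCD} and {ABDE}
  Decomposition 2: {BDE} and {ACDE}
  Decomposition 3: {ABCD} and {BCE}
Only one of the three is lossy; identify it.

Decomposition 3

Decomposition 1: common = {BD}, closure = {ABCD} → lossless.
Decomposition 2: common = {DE}, closure = {ABCDE} → lossless.
Decomposition 3: common = {BC}, closure = {BC} → lossy.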